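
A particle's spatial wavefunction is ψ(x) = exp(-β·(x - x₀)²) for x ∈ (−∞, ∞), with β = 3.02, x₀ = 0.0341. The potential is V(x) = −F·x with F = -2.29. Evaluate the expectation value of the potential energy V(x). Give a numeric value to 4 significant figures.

⟨V⟩ = ∫ V(x)·|ψ|² dx / ∫|ψ|² dx.
Gaussian moments (u = x − x₀): ∫u^(2j)·e^(−2βu²) du = (2j−1)!!/(4β)^j · √(π/(2β)), odd powers integrate to 0; here √(π/(2β)) = 0.72120.
State is unnormalized: ∫|ψ|² dx = 0.72120, and ∫ψ*·V(x)·ψ dx = 0.056318, so ⟨V⟩ = 0.056318 / 0.72120.
⟨V⟩ = 0.078089.

0.07809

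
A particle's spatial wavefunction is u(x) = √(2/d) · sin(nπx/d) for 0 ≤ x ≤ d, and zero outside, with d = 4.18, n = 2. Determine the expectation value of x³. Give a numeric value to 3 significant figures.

16.9

⟨x³⟩ = ∫ x³·|u|² dx (integrals over the domain).
With sin²θ = (1 − cos2θ)/2 on 0 ≤ x ≤ d: ∫sin²(nπx/d) dx = d/2, ∫x·sin²(nπx/d) dx = d²/4, ∫x²·sin²(nπx/d) dx = d³·(1/6 − 1/(4n²π²)); higher powers xᵏ the same way, integrating xᵏ·cos(2nπx/d) by parts.
⟨x³⟩ = 16.871.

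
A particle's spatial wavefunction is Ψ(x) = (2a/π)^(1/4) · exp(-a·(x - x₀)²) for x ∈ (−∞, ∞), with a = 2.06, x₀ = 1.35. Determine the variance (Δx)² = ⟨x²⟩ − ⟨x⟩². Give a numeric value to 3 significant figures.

Compute ⟨x⟩ and ⟨x²⟩ separately, then (Δx)² = ⟨x²⟩ − ⟨x⟩².
Gaussian moments (u = x − x₀): ∫u^(2j)·e^(−2au²) du = (2j−1)!!/(4a)^j · √(π/(2a)), odd powers integrate to 0; here √(π/(2a)) = 0.87323.
⟨x⟩ = 1.3500 and ⟨x²⟩ = 1.9439.
(Δx)² = 1.9439 − (1.3500)² = 0.12136.

0.121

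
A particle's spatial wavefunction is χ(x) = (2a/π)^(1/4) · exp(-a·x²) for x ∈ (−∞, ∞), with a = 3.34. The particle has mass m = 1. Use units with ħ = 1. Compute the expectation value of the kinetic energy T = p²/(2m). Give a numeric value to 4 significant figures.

T = −(ħ²/2m) d²/dx², so ⟨T⟩ = −(ħ²/2m) ∫ χ*·χ'' dx; with m = 1.
Gaussian moments: ∫x^(2j)·e^(−2ax²) dx = (2j−1)!!/(4a)^j · √(π/(2a)), odd powers integrate to 0; here √(π/(2a)) = 0.68578. Derivatives: d/dx e^(−ax²) = −2ax·e^(−ax²), d²/dx² e^(−ax²) = (4a²x² − 2a)·e^(−ax²).
⟨T⟩ = 1.6700.

1.670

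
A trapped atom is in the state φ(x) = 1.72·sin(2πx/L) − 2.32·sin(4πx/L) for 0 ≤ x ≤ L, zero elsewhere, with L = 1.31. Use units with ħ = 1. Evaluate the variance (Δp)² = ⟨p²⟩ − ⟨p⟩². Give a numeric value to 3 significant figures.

Compute ⟨p⟩ and ⟨p²⟩ separately; (Δp)² = ⟨p²⟩ − ⟨p⟩².
d²/dx² sin(jπx/L) = −(jπ/L)²·sin(jπx/L); on 0 ≤ x ≤ L, ∫sin²(jπx/L) dx = L/2 and ∫sin(jπx/L)·sin(lπx/L) dx = 0 for j ≠ l, so only diagonal terms survive in ∫|φ|² and ∫φ·φ″; ∫φ·φ′ dx = [φ²/2] between the walls = 0.
Normalization: ∫|φ|² dx = 5.4632.
⟨p⟩ = 0.0000 and ⟨p²⟩ = 67.540.
(Δp)² = 67.540 − (0.0000)² = 67.540.

67.5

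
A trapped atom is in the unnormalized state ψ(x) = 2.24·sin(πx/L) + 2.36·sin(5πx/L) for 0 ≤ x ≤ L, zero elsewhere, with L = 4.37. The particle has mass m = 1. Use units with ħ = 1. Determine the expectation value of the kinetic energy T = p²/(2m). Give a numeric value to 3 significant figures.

3.52

T = −(ħ²/2m) d²/dx², so ⟨T⟩ = −(ħ²/2m) ∫ ψ*·ψ'' dx / ∫|ψ|² dx; with m = 1.
d²/dx² sin(jπx/L) = −(jπ/L)²·sin(jπx/L); on 0 ≤ x ≤ L, ∫sin²(jπx/L) dx = L/2 and ∫sin(jπx/L)·sin(lπx/L) dx = 0 for j ≠ l, so only diagonal terms survive in ∫|ψ|² and ∫ψ·ψ″; ∫ψ·ψ′ dx = [ψ²/2] between the walls = 0.
State is unnormalized: ∫|ψ|² dx = 23.133, and ∫ψ*·(−ħ²/2m · ψ'') dx = 81.451, so ⟨T⟩ = 81.451 / 23.133.
⟨T⟩ = 3.5210.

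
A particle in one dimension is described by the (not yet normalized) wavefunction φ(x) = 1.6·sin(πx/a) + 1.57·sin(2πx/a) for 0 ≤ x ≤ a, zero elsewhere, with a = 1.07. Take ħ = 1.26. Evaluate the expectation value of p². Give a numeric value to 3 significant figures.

33.8

p² φ = −ħ² d²φ/dx²; ⟨p²⟩ = −ħ² ∫ φ*·φ'' dx / ∫|φ|² dx.
d²/dx² sin(jπx/a) = −(jπ/a)²·sin(jπx/a); on 0 ≤ x ≤ a, ∫sin²(jπx/a) dx = a/2 and ∫sin(jπx/a)·sin(lπx/a) dx = 0 for j ≠ l, so only diagonal terms survive in ∫|φ|² and ∫φ·φ″; ∫φ·φ′ dx = [φ²/2] between the walls = 0.
State is unnormalized: ∫|φ|² dx = 2.6883, and ∫φ*·(−ħ² φ'') dx = 90.936, so ⟨p²⟩ = 90.936 / 2.6883.
⟨p²⟩ = 33.826.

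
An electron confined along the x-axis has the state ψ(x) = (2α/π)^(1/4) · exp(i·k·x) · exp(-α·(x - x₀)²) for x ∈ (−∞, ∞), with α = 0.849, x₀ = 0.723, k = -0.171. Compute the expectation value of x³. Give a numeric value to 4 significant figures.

⟨x³⟩ = ∫ x³·|ψ|² dx (integrals over the domain).
Gaussian moments (u = x − x₀): ∫u^(2j)·e^(−2αu²) du = (2j−1)!!/(4α)^j · √(π/(2α)), odd powers integrate to 0; here √(π/(2α)) = 1.3602.
⟨x³⟩ = 1.0166.

1.017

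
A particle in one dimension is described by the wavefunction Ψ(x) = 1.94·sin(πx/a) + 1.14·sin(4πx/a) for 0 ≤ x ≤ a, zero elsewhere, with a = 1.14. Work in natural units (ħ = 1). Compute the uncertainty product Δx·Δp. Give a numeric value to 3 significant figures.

1.46

Δx = √(⟨x²⟩−⟨x⟩²), Δp = √(⟨p²⟩−⟨p⟩²).
On 0 ≤ x ≤ a (j ≠ l): ∫sin²(jπx/a) dx = a/2, ∫sin(jπx/a)·sin(lπx/a) dx = 0; diagonal moments ∫x·sin²(jπx/a) dx = a²/4, ∫x²·sin²(jπx/a) dx = a³·(1/6 − 1/(4j²π²)); cross terms ∫x·sin(jπx/a)·sin(lπx/a) dx = 0 for j + l even and −4jla²/(π²(j² − l²)²) for j + l odd, ∫x²·sin(jπx/a)·sin(lπx/a) dx = (−1)^(j+l)·4jla³/(π²(j² − l²)²); higher powers the same way via product-to-sum and parts. d²/dx² sin(jπx/a) = −(jπ/a)²·sin(jπx/a); on 0 ≤ x ≤ a, ∫sin²(jπx/a) dx = a/2 and ∫sin(jπx/a)·sin(lπx/a) dx = 0 for j ≠ l, so only diagonal terms survive in ∫|Ψ|² and ∫Ψ·Ψ″; ∫Ψ·Ψ′ dx = [Ψ²/2] between the walls = 0.
Normalization: ∫|Ψ|² dx = 2.8860.
⟨x⟩ = 0.55565, ⟨x²⟩ = 0.36684 ⇒ Δx = 0.24104.
⟨p⟩ = 0.0000, ⟨p²⟩ = 36.834 ⇒ Δp = 6.0691.
Δx·Δp = 1.4629.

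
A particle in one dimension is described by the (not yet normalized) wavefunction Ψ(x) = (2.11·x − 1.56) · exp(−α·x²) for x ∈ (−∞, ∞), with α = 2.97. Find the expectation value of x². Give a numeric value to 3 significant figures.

⟨x²⟩ = ∫ x²·|Ψ|² dx / ∫|Ψ|² dx (integrals over the domain).
Expand each integrand as polynomial × e^(−2αx²) and use ∫x^(2j)·e^(−2αx²) dx = (2j−1)!!/(4α)^j · √(π/(2α)), odd powers → 0; here √(π/(2α)) = 0.72725.
State is unnormalized: ∫|Ψ|² dx = 2.0424, and ∫Ψ*·x²·Ψ dx = 0.21780, so ⟨x²⟩ = 0.21780 / 2.0424.
⟨x²⟩ = 0.10664.

0.107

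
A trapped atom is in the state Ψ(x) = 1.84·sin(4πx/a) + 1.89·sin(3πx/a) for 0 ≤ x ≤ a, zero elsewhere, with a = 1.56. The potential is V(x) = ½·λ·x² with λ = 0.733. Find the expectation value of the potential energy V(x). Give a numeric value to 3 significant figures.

⟨V⟩ = ∫ V(x)·|Ψ|² dx / ∫|Ψ|² dx.
On 0 ≤ x ≤ a (j ≠ l): ∫sin²(jπx/a) dx = a/2, ∫sin(jπx/a)·sin(lπx/a) dx = 0; diagonal moments ∫x·sin²(jπx/a) dx = a²/4, ∫x²·sin²(jπx/a) dx = a³·(1/6 − 1/(4j²π²)); cross terms ∫x·sin(jπx/a)·sin(lπx/a) dx = 0 for j + l even and −4jla²/(π²(j² − l²)²) for j + l odd, ∫x²·sin(jπx/a)·sin(lπx/a) dx = (−1)^(j+l)·4jla³/(π²(j² − l²)²); higher powers the same way via product-to-sum and parts.
State is unnormalized: ∫|Ψ|² dx = 5.4270, and ∫Ψ*·V(x)·Ψ dx = 0.63152, so ⟨V⟩ = 0.63152 / 5.4270.
⟨V⟩ = 0.11637.

0.116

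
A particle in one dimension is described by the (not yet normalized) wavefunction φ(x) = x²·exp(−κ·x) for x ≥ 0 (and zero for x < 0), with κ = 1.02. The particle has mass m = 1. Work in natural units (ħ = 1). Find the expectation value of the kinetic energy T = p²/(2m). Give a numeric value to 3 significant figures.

T = −(ħ²/2m) d²/dx², so ⟨T⟩ = −(ħ²/2m) ∫ φ*·φ'' dx / ∫|φ|² dx; with m = 1.
Differentiate x²·exp(−κ·x) with the product rule; every integrand then reduces to terms xʲ·e^(−2κx) on [0, ∞), with ∫₀^∞ xʲ·e^(−2κx) dx = j!/(2κ)^(j+1).
State is unnormalized: ∫|φ|² dx = 0.67930, and ∫φ*·(−ħ²/2m · φ'') dx = 0.11779, so ⟨T⟩ = 0.11779 / 0.67930.
⟨T⟩ = 0.17340.

0.173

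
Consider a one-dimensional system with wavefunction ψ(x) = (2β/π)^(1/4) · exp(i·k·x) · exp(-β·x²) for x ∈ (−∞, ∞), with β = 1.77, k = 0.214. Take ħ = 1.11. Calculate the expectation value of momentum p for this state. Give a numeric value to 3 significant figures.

p ψ = −iħ dψ/dx; then ⟨p⟩ = ∫ ψ*·(pψ) dx.
Gaussian moments: ∫x^(2j)·e^(−2βx²) dx = (2j−1)!!/(4β)^j · √(π/(2β)), odd powers integrate to 0; here √(π/(2β)) = 0.94205. Derivatives: ψ′ = (ik − 2βx)·ψ, ψ″ = ((ik − 2βx)² − 2β)·ψ; the odd-in-x pieces drop out.
⟨p⟩ = 0.23754.

0.238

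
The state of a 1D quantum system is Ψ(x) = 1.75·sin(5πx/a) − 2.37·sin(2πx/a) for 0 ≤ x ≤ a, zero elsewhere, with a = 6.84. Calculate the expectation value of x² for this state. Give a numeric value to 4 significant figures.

⟨x²⟩ = ∫ x²·|Ψ|² dx / ∫|Ψ|² dx (integrals over the domain).
On 0 ≤ x ≤ a (j ≠ l): ∫sin²(jπx/a) dx = a/2, ∫sin(jπx/a)·sin(lπx/a) dx = 0; diagonal moments ∫x·sin²(jπx/a) dx = a²/4, ∫x²·sin²(jπx/a) dx = a³·(1/6 − 1/(4j²π²)); cross terms ∫x·sin(jπx/a)·sin(lπx/a) dx = 0 for j + l even and −4jla²/(π²(j² − l²)²) for j + l odd, ∫x²·sin(jπx/a)·sin(lπx/a) dx = (−1)^(j+l)·4jla³/(π²(j² − l²)²); higher powers the same way via product-to-sum and parts.
State is unnormalized: ∫|Ψ|² dx = 29.684, and ∫Ψ*·x²·Ψ dx = 474.94, so ⟨x²⟩ = 474.94 / 29.684.
⟨x²⟩ = 16.000.

16.00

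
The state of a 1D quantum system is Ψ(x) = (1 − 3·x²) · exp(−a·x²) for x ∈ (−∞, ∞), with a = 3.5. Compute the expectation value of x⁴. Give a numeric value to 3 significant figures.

0.0100

⟨x⁴⟩ = ∫ x⁴·|Ψ|² dx / ∫|Ψ|² dx (integrals over the domain).
Expand each integrand as polynomial × e^(−2ax²) and use ∫x^(2j)·e^(−2ax²) dx = (2j−1)!!/(4a)^j · √(π/(2a)), odd powers → 0; here √(π/(2a)) = 0.66992.
State is unnormalized: ∫|Ψ|² dx = 0.47510, and ∫Ψ*·x⁴·Ψ dx = 0.0047608, so ⟨x⁴⟩ = 0.0047608 / 0.47510.
⟨x⁴⟩ = 0.010021.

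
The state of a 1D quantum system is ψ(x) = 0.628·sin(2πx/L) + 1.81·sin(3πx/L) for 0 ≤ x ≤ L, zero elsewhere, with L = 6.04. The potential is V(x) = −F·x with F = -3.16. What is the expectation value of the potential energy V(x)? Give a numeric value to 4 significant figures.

7.244

⟨V⟩ = ∫ V(x)·|ψ|² dx / ∫|ψ|² dx.
On 0 ≤ x ≤ L (j ≠ l): ∫sin²(jπx/L) dx = L/2, ∫sin(jπx/L)·sin(lπx/L) dx = 0; diagonal moments ∫x·sin²(jπx/L) dx = L²/4, ∫x²·sin²(jπx/L) dx = L³·(1/6 − 1/(4j²π²)); cross terms ∫x·sin(jπx/L)·sin(lπx/L) dx = 0 for j + l even and −4jlL²/(π²(j² − l²)²) for j + l odd, ∫x²·sin(jπx/L)·sin(lπx/L) dx = (−1)^(j+l)·4jlL³/(π²(j² − l²)²); higher powers the same way via product-to-sum and parts.
State is unnormalized: ∫|ψ|² dx = 11.085, and ∫ψ*·V(x)·ψ dx = 80.293, so ⟨V⟩ = 80.293 / 11.085.
⟨V⟩ = 7.2435.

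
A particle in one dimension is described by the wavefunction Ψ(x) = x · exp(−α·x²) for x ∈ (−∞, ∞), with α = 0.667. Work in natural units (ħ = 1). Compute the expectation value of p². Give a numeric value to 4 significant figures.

p² Ψ = −ħ² d²Ψ/dx²; ⟨p²⟩ = −ħ² ∫ Ψ*·Ψ'' dx / ∫|Ψ|² dx.
Expand each integrand as polynomial × e^(−2αx²) and use ∫x^(2j)·e^(−2αx²) dx = (2j−1)!!/(4α)^j · √(π/(2α)), odd powers → 0; here √(π/(2α)) = 1.5346. Differentiate with the product rule, d/dx e^(−αx²) = −2αx·e^(−αx²).
State is unnormalized: ∫|Ψ|² dx = 0.57519, and ∫Ψ*·(−ħ² Ψ'') dx = 1.1510, so ⟨p²⟩ = 1.1510 / 0.57519.
⟨p²⟩ = 2.0010.

2.001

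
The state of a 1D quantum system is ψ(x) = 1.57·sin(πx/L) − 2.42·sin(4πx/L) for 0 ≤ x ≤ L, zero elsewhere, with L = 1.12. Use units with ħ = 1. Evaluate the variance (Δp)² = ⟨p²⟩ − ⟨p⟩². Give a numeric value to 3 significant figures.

Compute ⟨p⟩ and ⟨p²⟩ separately; (Δp)² = ⟨p²⟩ − ⟨p⟩².
d²/dx² sin(jπx/L) = −(jπ/L)²·sin(jπx/L); on 0 ≤ x ≤ L, ∫sin²(jπx/L) dx = L/2 and ∫sin(jπx/L)·sin(lπx/L) dx = 0 for j ≠ l, so only diagonal terms survive in ∫|ψ|² and ∫ψ·ψ″; ∫ψ·ψ′ dx = [ψ²/2] between the walls = 0.
Normalization: ∫|ψ|² dx = 4.6599.
⟨p⟩ = 0.0000 and ⟨p²⟩ = 90.928.
(Δp)² = 90.928 − (0.0000)² = 90.928.

90.9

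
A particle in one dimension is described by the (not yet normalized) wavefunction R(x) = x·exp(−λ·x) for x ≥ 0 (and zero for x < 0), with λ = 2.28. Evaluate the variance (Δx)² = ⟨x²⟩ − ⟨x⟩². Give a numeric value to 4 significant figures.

Compute ⟨x⟩ and ⟨x²⟩ separately, then (Δx)² = ⟨x²⟩ − ⟨x⟩².
Every integrand reduces to terms xʲ·e^(−2λx) on [0, ∞); use ∫₀^∞ xʲ·e^(−2λx) dx = j!/(2λ)^(j+1).
Normalization: ∫|R|² dx = 0.021093.
⟨x⟩ = 0.65789 and ⟨x²⟩ = 0.57710.
(Δx)² = 0.57710 − (0.65789)² = 0.14428.

0.1443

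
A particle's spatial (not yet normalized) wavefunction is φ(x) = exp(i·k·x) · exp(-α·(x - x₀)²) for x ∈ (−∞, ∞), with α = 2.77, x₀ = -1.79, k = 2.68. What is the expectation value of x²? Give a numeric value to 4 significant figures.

⟨x²⟩ = ∫ x²·|φ|² dx / ∫|φ|² dx (integrals over the domain).
Gaussian moments (u = x − x₀): ∫u^(2j)·e^(−2αu²) du = (2j−1)!!/(4α)^j · √(π/(2α)), odd powers integrate to 0; here √(π/(2α)) = 0.75304.
State is unnormalized: ∫|φ|² dx = 0.75304, and ∫φ*·x²·φ dx = 2.4808, so ⟨x²⟩ = 2.4808 / 0.75304.
⟨x²⟩ = 3.2944.

3.294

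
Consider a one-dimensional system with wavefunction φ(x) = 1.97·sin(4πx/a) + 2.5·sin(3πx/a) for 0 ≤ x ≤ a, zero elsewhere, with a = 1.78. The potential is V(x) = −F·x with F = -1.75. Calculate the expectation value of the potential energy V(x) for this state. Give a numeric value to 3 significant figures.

0.956

⟨V⟩ = ∫ V(x)·|φ|² dx / ∫|φ|² dx.
On 0 ≤ x ≤ a (j ≠ l): ∫sin²(jπx/a) dx = a/2, ∫sin(jπx/a)·sin(lπx/a) dx = 0; diagonal moments ∫x·sin²(jπx/a) dx = a²/4, ∫x²·sin²(jπx/a) dx = a³·(1/6 − 1/(4j²π²)); cross terms ∫x·sin(jπx/a)·sin(lπx/a) dx = 0 for j + l even and −4jla²/(π²(j² − l²)²) for j + l odd, ∫x²·sin(jπx/a)·sin(lπx/a) dx = (−1)^(j+l)·4jla³/(π²(j² − l²)²); higher powers the same way via product-to-sum and parts.
State is unnormalized: ∫|φ|² dx = 9.0165, and ∫φ*·V(x)·φ dx = 8.6224, so ⟨V⟩ = 8.6224 / 9.0165.
⟨V⟩ = 0.95630.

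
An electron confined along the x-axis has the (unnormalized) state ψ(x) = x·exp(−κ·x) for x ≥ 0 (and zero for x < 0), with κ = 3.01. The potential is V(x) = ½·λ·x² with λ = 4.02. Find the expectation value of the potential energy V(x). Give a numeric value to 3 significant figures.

⟨V⟩ = ∫ V(x)·|ψ|² dx / ∫|ψ|² dx.
Every integrand reduces to terms xʲ·e^(−2κx) on [0, ∞); use ∫₀^∞ xʲ·e^(−2κx) dx = j!/(2κ)^(j+1).
State is unnormalized: ∫|ψ|² dx = 0.0091673, and ∫ψ*·V(x)·ψ dx = 0.0061013, so ⟨V⟩ = 0.0061013 / 0.0091673.
⟨V⟩ = 0.66556.

0.666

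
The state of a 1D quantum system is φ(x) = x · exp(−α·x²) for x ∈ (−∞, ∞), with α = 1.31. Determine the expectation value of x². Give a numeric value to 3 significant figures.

0.573

⟨x²⟩ = ∫ x²·|φ|² dx / ∫|φ|² dx (integrals over the domain).
Expand each integrand as polynomial × e^(−2αx²) and use ∫x^(2j)·e^(−2αx²) dx = (2j−1)!!/(4α)^j · √(π/(2α)), odd powers → 0; here √(π/(2α)) = 1.0950.
State is unnormalized: ∫|φ|² dx = 0.20897, and ∫φ*·x²·φ dx = 0.11964, so ⟨x²⟩ = 0.11964 / 0.20897.
⟨x²⟩ = 0.57252.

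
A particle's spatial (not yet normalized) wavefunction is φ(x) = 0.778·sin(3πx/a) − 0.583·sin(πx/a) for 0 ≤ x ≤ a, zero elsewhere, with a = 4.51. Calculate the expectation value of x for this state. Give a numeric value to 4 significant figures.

⟨x⟩ = ∫ x·|φ|² dx / ∫|φ|² dx (integrals over the domain).
On 0 ≤ x ≤ a (j ≠ l): ∫sin²(jπx/a) dx = a/2, ∫sin(jπx/a)·sin(lπx/a) dx = 0; diagonal moments ∫x·sin²(jπx/a) dx = a²/4, ∫x²·sin²(jπx/a) dx = a³·(1/6 − 1/(4j²π²)); cross terms ∫x·sin(jπx/a)·sin(lπx/a) dx = 0 for j + l even and −4jla²/(π²(j² − l²)²) for j + l odd, ∫x²·sin(jπx/a)·sin(lπx/a) dx = (−1)^(j+l)·4jla³/(π²(j² − l²)²); higher powers the same way via product-to-sum and parts.
State is unnormalized: ∫|φ|² dx = 2.1314, and ∫φ*·x·φ dx = 4.8062, so ⟨x⟩ = 4.8062 / 2.1314.
⟨x⟩ = 2.2550.

2.255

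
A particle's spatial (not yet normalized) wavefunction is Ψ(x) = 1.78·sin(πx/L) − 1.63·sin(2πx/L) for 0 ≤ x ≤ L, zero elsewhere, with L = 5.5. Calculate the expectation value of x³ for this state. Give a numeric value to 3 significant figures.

57.9

⟨x³⟩ = ∫ x³·|Ψ|² dx / ∫|Ψ|² dx (integrals over the domain).
On 0 ≤ x ≤ L (j ≠ l): ∫sin²(jπx/L) dx = L/2, ∫sin(jπx/L)·sin(lπx/L) dx = 0; diagonal moments ∫x·sin²(jπx/L) dx = L²/4, ∫x²·sin²(jπx/L) dx = L³·(1/6 − 1/(4j²π²)); cross terms ∫x·sin(jπx/L)·sin(lπx/L) dx = 0 for j + l even and −4jlL²/(π²(j² − l²)²) for j + l odd, ∫x²·sin(jπx/L)·sin(lπx/L) dx = (−1)^(j+l)·4jlL³/(π²(j² − l²)²); higher powers the same way via product-to-sum and parts.
State is unnormalized: ∫|Ψ|² dx = 16.020, and ∫Ψ*·x³·Ψ dx = 927.37, so ⟨x³⟩ = 927.37 / 16.020.
⟨x³⟩ = 57.890.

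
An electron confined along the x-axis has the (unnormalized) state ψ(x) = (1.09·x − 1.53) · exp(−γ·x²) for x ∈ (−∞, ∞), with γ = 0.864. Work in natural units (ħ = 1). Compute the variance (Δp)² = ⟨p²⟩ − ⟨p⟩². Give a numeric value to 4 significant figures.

1.085

Compute ⟨p⟩ and ⟨p²⟩ separately; (Δp)² = ⟨p²⟩ − ⟨p⟩².
Expand each integrand as polynomial × e^(−2γx²) and use ∫x^(2j)·e^(−2γx²) dx = (2j−1)!!/(4γ)^j · √(π/(2γ)), odd powers → 0; here √(π/(2γ)) = 1.3484. Differentiate with the product rule, d/dx e^(−γx²) = −2γx·e^(−γx²).
Normalization: ∫|ψ|² dx = 3.6199.
⟨p⟩ = 0.0000 and ⟨p²⟩ = 1.0853.
(Δp)² = 1.0853 − (0.0000)² = 1.0853.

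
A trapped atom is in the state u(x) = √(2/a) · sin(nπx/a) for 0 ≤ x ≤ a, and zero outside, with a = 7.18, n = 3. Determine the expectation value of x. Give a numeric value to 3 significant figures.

⟨x⟩ = ∫ x·|u|² dx (integrals over the domain).
With sin²θ = (1 − cos2θ)/2 on 0 ≤ x ≤ a: ∫sin²(nπx/a) dx = a/2, ∫x·sin²(nπx/a) dx = a²/4, ∫x²·sin²(nπx/a) dx = a³·(1/6 − 1/(4n²π²)); higher powers xᵏ the same way, integrating xᵏ·cos(2nπx/a) by parts.
⟨x⟩ = 3.5900.

3.59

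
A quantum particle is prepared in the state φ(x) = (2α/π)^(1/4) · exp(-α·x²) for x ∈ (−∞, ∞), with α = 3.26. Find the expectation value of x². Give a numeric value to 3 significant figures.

⟨x²⟩ = ∫ x²·|φ|² dx (integrals over the domain).
Gaussian moments: ∫x^(2j)·e^(−2αx²) dx = (2j−1)!!/(4α)^j · √(π/(2α)), odd powers integrate to 0; here √(π/(2α)) = 0.69415.
⟨x²⟩ = 0.076687.

0.0767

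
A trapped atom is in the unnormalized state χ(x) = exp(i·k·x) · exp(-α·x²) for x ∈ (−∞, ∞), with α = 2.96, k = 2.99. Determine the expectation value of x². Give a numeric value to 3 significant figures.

0.0845

⟨x²⟩ = ∫ x²·|χ|² dx / ∫|χ|² dx (integrals over the domain).
Gaussian moments: ∫x^(2j)·e^(−2αx²) dx = (2j−1)!!/(4α)^j · √(π/(2α)), odd powers integrate to 0; here √(π/(2α)) = 0.72847.
State is unnormalized: ∫|χ|² dx = 0.72847, and ∫χ*·x²·χ dx = 0.061527, so ⟨x²⟩ = 0.061527 / 0.72847.
⟨x²⟩ = 0.084459.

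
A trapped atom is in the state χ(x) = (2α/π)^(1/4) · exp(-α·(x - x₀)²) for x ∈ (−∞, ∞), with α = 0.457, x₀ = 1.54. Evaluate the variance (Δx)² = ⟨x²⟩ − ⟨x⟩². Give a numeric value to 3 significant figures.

Compute ⟨x⟩ and ⟨x²⟩ separately, then (Δx)² = ⟨x²⟩ − ⟨x⟩².
Gaussian moments (u = x − x₀): ∫u^(2j)·e^(−2αu²) du = (2j−1)!!/(4α)^j · √(π/(2α)), odd powers integrate to 0; here √(π/(2α)) = 1.8540.
⟨x⟩ = 1.5400 and ⟨x²⟩ = 2.9186.
(Δx)² = 2.9186 − (1.5400)² = 0.54705.

0.547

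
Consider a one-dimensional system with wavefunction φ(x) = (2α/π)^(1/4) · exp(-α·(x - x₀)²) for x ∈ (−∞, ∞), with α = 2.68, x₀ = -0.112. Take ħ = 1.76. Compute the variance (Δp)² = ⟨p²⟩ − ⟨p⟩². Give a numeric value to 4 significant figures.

Compute ⟨p⟩ and ⟨p²⟩ separately; (Δp)² = ⟨p²⟩ − ⟨p⟩².
Gaussian moments (u = x − x₀): ∫u^(2j)·e^(−2αu²) du = (2j−1)!!/(4α)^j · √(π/(2α)), odd powers integrate to 0; here √(π/(2α)) = 0.76558. Derivatives: d/dx e^(−αu²) = −2αu·e^(−αu²), d²/dx² e^(−αu²) = (4α²u² − 2α)·e^(−αu²).
⟨p⟩ = 0.0000 and ⟨p²⟩ = 8.3016.
(Δp)² = 8.3016 − (0.0000)² = 8.3016.

8.302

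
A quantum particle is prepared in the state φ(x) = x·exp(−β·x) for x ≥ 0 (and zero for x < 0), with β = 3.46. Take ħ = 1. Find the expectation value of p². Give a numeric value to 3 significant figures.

p² φ = −ħ² d²φ/dx²; ⟨p²⟩ = −ħ² ∫ φ*·φ'' dx / ∫|φ|² dx.
Differentiate x·exp(−β·x) with the product rule; every integrand then reduces to terms xʲ·e^(−2βx) on [0, ∞), with ∫₀^∞ xʲ·e^(−2βx) dx = j!/(2β)^(j+1).
State is unnormalized: ∫|φ|² dx = 0.0060355, and ∫φ*·(−ħ² φ'') dx = 0.072254, so ⟨p²⟩ = 0.072254 / 0.0060355.
⟨p²⟩ = 11.972.

12.0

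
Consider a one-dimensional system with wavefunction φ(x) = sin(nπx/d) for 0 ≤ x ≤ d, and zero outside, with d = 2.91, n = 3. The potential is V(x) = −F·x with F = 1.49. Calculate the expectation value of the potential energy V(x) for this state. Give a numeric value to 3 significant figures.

⟨V⟩ = ∫ V(x)·|φ|² dx / ∫|φ|² dx.
With sin²θ = (1 − cos2θ)/2 on 0 ≤ x ≤ d: ∫sin²(nπx/d) dx = d/2, ∫x·sin²(nπx/d) dx = d²/4, ∫x²·sin²(nπx/d) dx = d³·(1/6 − 1/(4n²π²)); higher powers xᵏ the same way, integrating xᵏ·cos(2nπx/d) by parts.
State is unnormalized: ∫|φ|² dx = 1.4550, and ∫φ*·V(x)·φ dx = -3.1544, so ⟨V⟩ = -3.1544 / 1.4550.
⟨V⟩ = -2.1680.

-2.17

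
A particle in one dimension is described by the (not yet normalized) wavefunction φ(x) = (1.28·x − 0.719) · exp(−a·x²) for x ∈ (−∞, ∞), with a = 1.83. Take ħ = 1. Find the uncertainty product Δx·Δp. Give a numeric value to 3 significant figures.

Δx = √(⟨x²⟩−⟨x⟩²), Δp = √(⟨p²⟩−⟨p⟩²).
Expand each integrand as polynomial × e^(−2ax²) and use ∫x^(2j)·e^(−2ax²) dx = (2j−1)!!/(4a)^j · √(π/(2a)), odd powers → 0; here √(π/(2a)) = 0.92648. Differentiate with the product rule, d/dx e^(−ax²) = −2ax·e^(−ax²).
Normalization: ∫|φ|² dx = 0.68632.
⟨x⟩ = -0.33944, ⟨x²⟩ = 0.21917 ⇒ Δx = 0.32240.
⟨p⟩ = 0.0000, ⟨p²⟩ = 2.9359 ⇒ Δp = 1.7134.
Δx·Δp = 0.55242.

0.552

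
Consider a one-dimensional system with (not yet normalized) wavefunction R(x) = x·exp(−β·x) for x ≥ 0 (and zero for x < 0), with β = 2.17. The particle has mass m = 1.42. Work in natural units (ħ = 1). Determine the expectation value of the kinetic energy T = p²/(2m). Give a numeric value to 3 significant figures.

1.66

T = −(ħ²/2m) d²/dx², so ⟨T⟩ = −(ħ²/2m) ∫ R*·R'' dx / ∫|R|² dx; with m = 1.42.
Differentiate x·exp(−β·x) with the product rule; every integrand then reduces to terms xʲ·e^(−2βx) on [0, ∞), with ∫₀^∞ xʲ·e^(−2βx) dx = j!/(2β)^(j+1).
State is unnormalized: ∫|R|² dx = 0.024466, and ∫R*·(−ħ²/2m · R'') dx = 0.040566, so ⟨T⟩ = 0.040566 / 0.024466.
⟨T⟩ = 1.6581.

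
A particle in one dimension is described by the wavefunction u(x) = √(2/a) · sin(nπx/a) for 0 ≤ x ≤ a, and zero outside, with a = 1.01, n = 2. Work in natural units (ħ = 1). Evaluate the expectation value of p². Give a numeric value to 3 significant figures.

p² u = −ħ² d²u/dx²; ⟨p²⟩ = −ħ² ∫ u*·u'' dx.
d/dx sin(nπx/a) = (nπ/a)·cos(nπx/a) and d²/dx² sin(nπx/a) = −(nπ/a)²·sin(nπx/a); on 0 ≤ x ≤ a, ∫sin²(nπx/a) dx = a/2 and ∫sin(nπx/a)·cos(nπx/a) dx = 0.
⟨p²⟩ = 38.701.

38.7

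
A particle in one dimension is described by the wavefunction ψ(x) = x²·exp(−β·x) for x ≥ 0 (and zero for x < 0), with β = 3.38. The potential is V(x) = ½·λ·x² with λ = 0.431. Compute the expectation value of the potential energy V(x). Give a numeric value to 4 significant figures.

⟨V⟩ = ∫ V(x)·|ψ|² dx / ∫|ψ|² dx.
Every integrand reduces to terms xʲ·e^(−2βx) on [0, ∞); use ∫₀^∞ xʲ·e^(−2βx) dx = j!/(2β)^(j+1).
State is unnormalized: ∫|ψ|² dx = 0.0017001, and ∫ψ*·V(x)·ψ dx = 0.00024052, so ⟨V⟩ = 0.00024052 / 0.0017001.
⟨V⟩ = 0.14147.

0.1415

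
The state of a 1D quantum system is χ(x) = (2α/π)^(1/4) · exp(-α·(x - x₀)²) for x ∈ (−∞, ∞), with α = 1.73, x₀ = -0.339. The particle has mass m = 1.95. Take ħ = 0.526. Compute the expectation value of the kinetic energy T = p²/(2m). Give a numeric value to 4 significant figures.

T = −(ħ²/2m) d²/dx², so ⟨T⟩ = −(ħ²/2m) ∫ χ*·χ'' dx; with m = 1.95.
Gaussian moments (u = x − x₀): ∫u^(2j)·e^(−2αu²) du = (2j−1)!!/(4α)^j · √(π/(2α)), odd powers integrate to 0; here √(π/(2α)) = 0.95288. Derivatives: d/dx e^(−αu²) = −2αu·e^(−αu²), d²/dx² e^(−αu²) = (4α²u² − 2α)·e^(−αu²).
⟨T⟩ = 0.12273.

0.1227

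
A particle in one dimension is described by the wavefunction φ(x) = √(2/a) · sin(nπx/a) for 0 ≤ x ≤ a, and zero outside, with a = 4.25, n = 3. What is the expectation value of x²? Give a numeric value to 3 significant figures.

⟨x²⟩ = ∫ x²·|φ|² dx (integrals over the domain).
With sin²θ = (1 − cos2θ)/2 on 0 ≤ x ≤ a: ∫sin²(nπx/a) dx = a/2, ∫x·sin²(nπx/a) dx = a²/4, ∫x²·sin²(nπx/a) dx = a³·(1/6 − 1/(4n²π²)); higher powers xᵏ the same way, integrating xᵏ·cos(2nπx/a) by parts.
⟨x²⟩ = 5.9192.

5.92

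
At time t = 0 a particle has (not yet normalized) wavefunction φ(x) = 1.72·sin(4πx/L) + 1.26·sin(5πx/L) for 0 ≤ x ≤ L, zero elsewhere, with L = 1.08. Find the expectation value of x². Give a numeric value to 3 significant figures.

0.163

⟨x²⟩ = ∫ x²·|φ|² dx / ∫|φ|² dx (integrals over the domain).
On 0 ≤ x ≤ L (j ≠ l): ∫sin²(jπx/L) dx = L/2, ∫sin(jπx/L)·sin(lπx/L) dx = 0; diagonal moments ∫x·sin²(jπx/L) dx = L²/4, ∫x²·sin²(jπx/L) dx = L³·(1/6 − 1/(4j²π²)); cross terms ∫x·sin(jπx/L)·sin(lπx/L) dx = 0 for j + l even and −4jlL²/(π²(j² − l²)²) for j + l odd, ∫x²·sin(jπx/L)·sin(lπx/L) dx = (−1)^(j+l)·4jlL³/(π²(j² − l²)²); higher powers the same way via product-to-sum and parts.
State is unnormalized: ∫|φ|² dx = 2.4548, and ∫φ*·x²·φ dx = 0.40012, so ⟨x²⟩ = 0.40012 / 2.4548.
⟨x²⟩ = 0.16299.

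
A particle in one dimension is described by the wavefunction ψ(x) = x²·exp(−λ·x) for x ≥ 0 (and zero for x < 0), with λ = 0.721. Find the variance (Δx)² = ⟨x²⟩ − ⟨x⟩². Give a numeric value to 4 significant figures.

2.405

Compute ⟨x⟩ and ⟨x²⟩ separately, then (Δx)² = ⟨x²⟩ − ⟨x⟩².
Every integrand reduces to terms xʲ·e^(−2λx) on [0, ∞); use ∫₀^∞ xʲ·e^(−2λx) dx = j!/(2λ)^(j+1).
Normalization: ∫|ψ|² dx = 3.8493.
⟨x⟩ = 3.4674 and ⟨x²⟩ = 14.427.
(Δx)² = 14.427 − (3.4674)² = 2.4046.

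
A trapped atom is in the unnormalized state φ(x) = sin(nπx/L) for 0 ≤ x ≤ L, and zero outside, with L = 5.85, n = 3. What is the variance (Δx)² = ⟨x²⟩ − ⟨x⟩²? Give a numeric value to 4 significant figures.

Compute ⟨x⟩ and ⟨x²⟩ separately, then (Δx)² = ⟨x²⟩ − ⟨x⟩².
With sin²θ = (1 − cos2θ)/2 on 0 ≤ x ≤ L: ∫sin²(nπx/L) dx = L/2, ∫x·sin²(nπx/L) dx = L²/4, ∫x²·sin²(nπx/L) dx = L³·(1/6 − 1/(4n²π²)); higher powers xᵏ the same way, integrating xᵏ·cos(2nπx/L) by parts.
Normalization: ∫|φ|² dx = 2.9250.
⟨x⟩ = 2.9250 and ⟨x²⟩ = 11.215.
(Δx)² = 11.215 − (2.9250)² = 2.6592.

2.659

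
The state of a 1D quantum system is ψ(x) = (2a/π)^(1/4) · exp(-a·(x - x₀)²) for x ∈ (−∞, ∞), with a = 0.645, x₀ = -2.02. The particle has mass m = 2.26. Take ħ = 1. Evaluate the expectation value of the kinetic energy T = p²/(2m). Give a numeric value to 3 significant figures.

T = −(ħ²/2m) d²/dx², so ⟨T⟩ = −(ħ²/2m) ∫ ψ*·ψ'' dx; with m = 2.26.
Gaussian moments (u = x − x₀): ∫u^(2j)·e^(−2au²) du = (2j−1)!!/(4a)^j · √(π/(2a)), odd powers integrate to 0; here √(π/(2a)) = 1.5606. Derivatives: d/dx e^(−au²) = −2au·e^(−au²), d²/dx² e^(−au²) = (4a²u² − 2a)·e^(−au²).
⟨T⟩ = 0.14270.

0.143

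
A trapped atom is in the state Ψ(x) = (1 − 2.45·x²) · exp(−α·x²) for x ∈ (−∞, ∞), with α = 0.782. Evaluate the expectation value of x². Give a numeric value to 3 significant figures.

⟨x²⟩ = ∫ x²·|Ψ|² dx / ∫|Ψ|² dx (integrals over the domain).
Expand each integrand as polynomial × e^(−2αx²) and use ∫x^(2j)·e^(−2αx²) dx = (2j−1)!!/(4α)^j · √(π/(2α)), odd powers → 0; here √(π/(2α)) = 1.4173.
State is unnormalized: ∫|Ψ|² dx = 1.8055, and ∫Ψ*·x²·Ψ dx = 2.4932, so ⟨x²⟩ = 2.4932 / 1.8055.
⟨x²⟩ = 1.3809.

1.38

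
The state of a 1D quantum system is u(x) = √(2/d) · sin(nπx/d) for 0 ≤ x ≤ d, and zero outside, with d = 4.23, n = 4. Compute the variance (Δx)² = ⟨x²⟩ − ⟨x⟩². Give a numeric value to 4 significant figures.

1.434

Compute ⟨x⟩ and ⟨x²⟩ separately, then (Δx)² = ⟨x²⟩ − ⟨x⟩².
With sin²θ = (1 − cos2θ)/2 on 0 ≤ x ≤ d: ∫sin²(nπx/d) dx = d/2, ∫x·sin²(nπx/d) dx = d²/4, ∫x²·sin²(nπx/d) dx = d³·(1/6 − 1/(4n²π²)); higher powers xᵏ the same way, integrating xᵏ·cos(2nπx/d) by parts.
⟨x⟩ = 2.1150 and ⟨x²⟩ = 5.9076.
(Δx)² = 5.9076 − (2.1150)² = 1.4344.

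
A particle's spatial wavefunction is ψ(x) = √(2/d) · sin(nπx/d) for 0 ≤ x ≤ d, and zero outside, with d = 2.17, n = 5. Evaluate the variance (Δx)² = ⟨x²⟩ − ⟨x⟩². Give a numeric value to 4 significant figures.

0.3829

Compute ⟨x⟩ and ⟨x²⟩ separately, then (Δx)² = ⟨x²⟩ − ⟨x⟩².
With sin²θ = (1 − cos2θ)/2 on 0 ≤ x ≤ d: ∫sin²(nπx/d) dx = d/2, ∫x·sin²(nπx/d) dx = d²/4, ∫x²·sin²(nπx/d) dx = d³·(1/6 − 1/(4n²π²)); higher powers xᵏ the same way, integrating xᵏ·cos(2nπx/d) by parts.
⟨x⟩ = 1.0850 and ⟨x²⟩ = 1.5601.
(Δx)² = 1.5601 − (1.0850)² = 0.38287.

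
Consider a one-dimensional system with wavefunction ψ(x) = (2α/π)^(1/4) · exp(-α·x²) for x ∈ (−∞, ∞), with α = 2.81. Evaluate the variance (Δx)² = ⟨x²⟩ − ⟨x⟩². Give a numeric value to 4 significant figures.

0.08897

Compute ⟨x⟩ and ⟨x²⟩ separately, then (Δx)² = ⟨x²⟩ − ⟨x⟩².
Gaussian moments: ∫x^(2j)·e^(−2αx²) dx = (2j−1)!!/(4α)^j · √(π/(2α)), odd powers integrate to 0; here √(π/(2α)) = 0.74766.
⟨x⟩ = 0.0000 and ⟨x²⟩ = 0.088968.
(Δx)² = 0.088968 − (0.0000)² = 0.088968.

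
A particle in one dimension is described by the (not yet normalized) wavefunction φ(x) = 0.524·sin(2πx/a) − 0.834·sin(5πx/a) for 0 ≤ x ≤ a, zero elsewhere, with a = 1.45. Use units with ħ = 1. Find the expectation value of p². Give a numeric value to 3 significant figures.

p² φ = −ħ² d²φ/dx²; ⟨p²⟩ = −ħ² ∫ φ*·φ'' dx / ∫|φ|² dx.
d²/dx² sin(jπx/a) = −(jπ/a)²·sin(jπx/a); on 0 ≤ x ≤ a, ∫sin²(jπx/a) dx = a/2 and ∫sin(jπx/a)·sin(lπx/a) dx = 0 for j ≠ l, so only diagonal terms survive in ∫|φ|² and ∫φ·φ″; ∫φ·φ′ dx = [φ²/2] between the walls = 0.
State is unnormalized: ∫|φ|² dx = 0.70335, and ∫φ*·(−ħ² φ'') dx = 62.918, so ⟨p²⟩ = 62.918 / 0.70335.
⟨p²⟩ = 89.455.

89.5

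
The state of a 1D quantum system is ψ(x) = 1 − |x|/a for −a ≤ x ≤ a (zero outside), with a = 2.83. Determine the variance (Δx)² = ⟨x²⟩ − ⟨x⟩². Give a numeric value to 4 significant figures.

0.8009

Compute ⟨x⟩ and ⟨x²⟩ separately, then (Δx)² = ⟨x²⟩ − ⟨x⟩².
ψ is even, so ∫ over [−a, a] = 2∫₀ᵃ with ψ = 1 − x/a there: ∫₀ᵃ (1 − x/a)² dx = a/3, ∫₀ᵃ x²(1 − x/a)² dx = a³/30, ∫₀ᵃ x⁴(1 − x/a)² dx = a⁵/105.
Normalization: ∫|ψ|² dx = 1.8867.
⟨x⟩ = 0.0000 and ⟨x²⟩ = 0.80089.
(Δx)² = 0.80089 − (0.0000)² = 0.80089.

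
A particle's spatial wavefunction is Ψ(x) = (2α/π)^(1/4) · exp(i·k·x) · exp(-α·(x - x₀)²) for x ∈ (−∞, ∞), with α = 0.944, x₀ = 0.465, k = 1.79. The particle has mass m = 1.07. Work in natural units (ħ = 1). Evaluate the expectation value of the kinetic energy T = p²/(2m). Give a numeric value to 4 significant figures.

T = −(ħ²/2m) d²/dx², so ⟨T⟩ = −(ħ²/2m) ∫ Ψ*·Ψ'' dx; with m = 1.07.
Gaussian moments (u = x − x₀): ∫u^(2j)·e^(−2αu²) du = (2j−1)!!/(4α)^j · √(π/(2α)), odd powers integrate to 0; here √(π/(2α)) = 1.2900. Derivatives: Ψ′ = (ik − 2αu)·Ψ, Ψ″ = ((ik − 2αu)² − 2α)·Ψ; the odd-in-u pieces drop out.
⟨T⟩ = 1.9384.

1.938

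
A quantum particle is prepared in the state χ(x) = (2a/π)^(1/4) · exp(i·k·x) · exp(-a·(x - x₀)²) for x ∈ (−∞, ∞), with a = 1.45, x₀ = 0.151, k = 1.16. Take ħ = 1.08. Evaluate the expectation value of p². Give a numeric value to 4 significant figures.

3.261

p² χ = −ħ² d²χ/dx²; ⟨p²⟩ = −ħ² ∫ χ*·χ'' dx.
Gaussian moments (u = x − x₀): ∫u^(2j)·e^(−2au²) du = (2j−1)!!/(4a)^j · √(π/(2a)), odd powers integrate to 0; here √(π/(2a)) = 1.0408. Derivatives: χ′ = (ik − 2au)·χ, χ″ = ((ik − 2au)² − 2a)·χ; the odd-in-u pieces drop out.
⟨p²⟩ = 3.2608.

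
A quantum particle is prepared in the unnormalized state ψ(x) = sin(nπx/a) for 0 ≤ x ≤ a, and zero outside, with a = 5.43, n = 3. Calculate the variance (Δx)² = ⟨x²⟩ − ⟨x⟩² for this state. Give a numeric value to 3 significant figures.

Compute ⟨x⟩ and ⟨x²⟩ separately, then (Δx)² = ⟨x²⟩ − ⟨x⟩².
With sin²θ = (1 − cos2θ)/2 on 0 ≤ x ≤ a: ∫sin²(nπx/a) dx = a/2, ∫x·sin²(nπx/a) dx = a²/4, ∫x²·sin²(nπx/a) dx = a³·(1/6 − 1/(4n²π²)); higher powers xᵏ the same way, integrating xᵏ·cos(2nπx/a) by parts.
Normalization: ∫|ψ|² dx = 2.7150.
⟨x⟩ = 2.7150 and ⟨x²⟩ = 9.6623.
(Δx)² = 9.6623 − (2.7150)² = 2.2911.

2.29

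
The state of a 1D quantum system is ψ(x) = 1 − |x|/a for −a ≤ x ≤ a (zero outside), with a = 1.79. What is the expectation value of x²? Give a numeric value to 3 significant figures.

⟨x²⟩ = ∫ x²·|ψ|² dx / ∫|ψ|² dx (integrals over the domain).
ψ is even, so ∫ over [−a, a] = 2∫₀ᵃ with ψ = 1 − x/a there: ∫₀ᵃ (1 − x/a)² dx = a/3, ∫₀ᵃ x²(1 − x/a)² dx = a³/30, ∫₀ᵃ x⁴(1 − x/a)² dx = a⁵/105.
State is unnormalized: ∫|ψ|² dx = 1.1933, and ∫ψ*·x²·ψ dx = 0.38236, so ⟨x²⟩ = 0.38236 / 1.1933.
⟨x²⟩ = 0.32041.

0.320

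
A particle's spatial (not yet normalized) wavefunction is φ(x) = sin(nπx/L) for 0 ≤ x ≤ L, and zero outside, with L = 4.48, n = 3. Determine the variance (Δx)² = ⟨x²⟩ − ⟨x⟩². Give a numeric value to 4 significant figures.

1.560

Compute ⟨x⟩ and ⟨x²⟩ separately, then (Δx)² = ⟨x²⟩ − ⟨x⟩².
With sin²θ = (1 − cos2θ)/2 on 0 ≤ x ≤ L: ∫sin²(nπx/L) dx = L/2, ∫x·sin²(nπx/L) dx = L²/4, ∫x²·sin²(nπx/L) dx = L³·(1/6 − 1/(4n²π²)); higher powers xᵏ the same way, integrating xᵏ·cos(2nπx/L) by parts.
Normalization: ∫|φ|² dx = 2.2400.
⟨x⟩ = 2.2400 and ⟨x²⟩ = 6.5772.
(Δx)² = 6.5772 − (2.2400)² = 1.5596.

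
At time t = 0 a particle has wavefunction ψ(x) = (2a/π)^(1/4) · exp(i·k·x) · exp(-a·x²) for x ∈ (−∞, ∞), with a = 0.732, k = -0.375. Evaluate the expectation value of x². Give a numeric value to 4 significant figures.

⟨x²⟩ = ∫ x²·|ψ|² dx (integrals over the domain).
Gaussian moments: ∫x^(2j)·e^(−2ax²) dx = (2j−1)!!/(4a)^j · √(π/(2a)), odd powers integrate to 0; here √(π/(2a)) = 1.4649.
⟨x²⟩ = 0.34153.

0.3415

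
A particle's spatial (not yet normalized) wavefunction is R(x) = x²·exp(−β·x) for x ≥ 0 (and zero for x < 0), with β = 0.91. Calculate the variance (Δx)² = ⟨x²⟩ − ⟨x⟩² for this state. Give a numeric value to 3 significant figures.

Compute ⟨x⟩ and ⟨x²⟩ separately, then (Δx)² = ⟨x²⟩ − ⟨x⟩².
Every integrand reduces to terms xʲ·e^(−2βx) on [0, ∞); use ∫₀^∞ xʲ·e^(−2βx) dx = j!/(2β)^(j+1).
Normalization: ∫|R|² dx = 1.2019.
⟨x⟩ = 2.7473 and ⟨x²⟩ = 9.0569.
(Δx)² = 9.0569 − (2.7473)² = 1.5095.

1.51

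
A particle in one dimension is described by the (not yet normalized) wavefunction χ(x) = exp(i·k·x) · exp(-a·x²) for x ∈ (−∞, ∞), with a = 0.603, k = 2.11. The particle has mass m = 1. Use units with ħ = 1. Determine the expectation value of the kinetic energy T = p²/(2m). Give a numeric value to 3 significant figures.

2.53

T = −(ħ²/2m) d²/dx², so ⟨T⟩ = −(ħ²/2m) ∫ χ*·χ'' dx / ∫|χ|² dx; with m = 1.
Gaussian moments: ∫x^(2j)·e^(−2ax²) dx = (2j−1)!!/(4a)^j · √(π/(2a)), odd powers integrate to 0; here √(π/(2a)) = 1.6140. Derivatives: χ′ = (ik − 2ax)·χ, χ″ = ((ik − 2ax)² − 2a)·χ; the odd-in-x pieces drop out.
State is unnormalized: ∫|χ|² dx = 1.6140, and ∫χ*·(−ħ²/2m · χ'') dx = 4.0794, so ⟨T⟩ = 4.0794 / 1.6140.
⟨T⟩ = 2.5276.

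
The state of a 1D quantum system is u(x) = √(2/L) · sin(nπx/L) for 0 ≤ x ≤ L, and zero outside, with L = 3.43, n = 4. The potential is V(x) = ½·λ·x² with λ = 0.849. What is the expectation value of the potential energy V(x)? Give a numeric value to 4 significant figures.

⟨V⟩ = ∫ V(x)·|u|² dx.
With sin²θ = (1 − cos2θ)/2 on 0 ≤ x ≤ L: ∫sin²(nπx/L) dx = L/2, ∫x·sin²(nπx/L) dx = L²/4, ∫x²·sin²(nπx/L) dx = L³·(1/6 − 1/(4n²π²)); higher powers xᵏ the same way, integrating xᵏ·cos(2nπx/L) by parts.
⟨V⟩ = 1.6489.

1.649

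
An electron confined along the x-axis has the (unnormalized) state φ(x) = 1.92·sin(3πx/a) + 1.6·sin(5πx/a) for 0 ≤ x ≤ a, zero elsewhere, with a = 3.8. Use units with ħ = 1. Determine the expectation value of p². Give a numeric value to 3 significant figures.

p² φ = −ħ² d²φ/dx²; ⟨p²⟩ = −ħ² ∫ φ*·φ'' dx / ∫|φ|² dx.
d²/dx² sin(jπx/a) = −(jπ/a)²·sin(jπx/a); on 0 ≤ x ≤ a, ∫sin²(jπx/a) dx = a/2 and ∫sin(jπx/a)·sin(lπx/a) dx = 0 for j ≠ l, so only diagonal terms survive in ∫|φ|² and ∫φ·φ″; ∫φ·φ′ dx = [φ²/2] between the walls = 0.
State is unnormalized: ∫|φ|² dx = 11.868, and ∫φ*·(−ħ² φ'') dx = 126.20, so ⟨p²⟩ = 126.20 / 11.868.
⟨p²⟩ = 10.633.

10.6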